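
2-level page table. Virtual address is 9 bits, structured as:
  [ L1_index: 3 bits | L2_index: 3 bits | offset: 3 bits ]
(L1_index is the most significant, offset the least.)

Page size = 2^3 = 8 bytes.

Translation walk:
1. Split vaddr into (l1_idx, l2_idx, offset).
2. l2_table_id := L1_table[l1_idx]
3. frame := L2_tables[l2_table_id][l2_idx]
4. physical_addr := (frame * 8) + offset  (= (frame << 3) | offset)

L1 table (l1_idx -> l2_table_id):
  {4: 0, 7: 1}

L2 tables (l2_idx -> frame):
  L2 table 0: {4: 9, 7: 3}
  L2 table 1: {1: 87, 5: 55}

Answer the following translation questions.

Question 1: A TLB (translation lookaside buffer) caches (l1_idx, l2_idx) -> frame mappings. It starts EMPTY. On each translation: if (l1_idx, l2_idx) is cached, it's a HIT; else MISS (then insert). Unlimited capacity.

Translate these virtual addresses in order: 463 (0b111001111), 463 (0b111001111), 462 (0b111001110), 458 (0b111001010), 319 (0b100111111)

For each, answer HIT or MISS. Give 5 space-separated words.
vaddr=463: (7,1) not in TLB -> MISS, insert
vaddr=463: (7,1) in TLB -> HIT
vaddr=462: (7,1) in TLB -> HIT
vaddr=458: (7,1) in TLB -> HIT
vaddr=319: (4,7) not in TLB -> MISS, insert

Answer: MISS HIT HIT HIT MISS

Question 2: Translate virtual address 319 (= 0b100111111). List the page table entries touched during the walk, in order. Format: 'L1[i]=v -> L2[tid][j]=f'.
Answer: L1[4]=0 -> L2[0][7]=3

Derivation:
vaddr = 319 = 0b100111111
Split: l1_idx=4, l2_idx=7, offset=7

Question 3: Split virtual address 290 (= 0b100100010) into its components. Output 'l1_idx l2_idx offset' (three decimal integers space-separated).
vaddr = 290 = 0b100100010
  top 3 bits -> l1_idx = 4
  next 3 bits -> l2_idx = 4
  bottom 3 bits -> offset = 2

Answer: 4 4 2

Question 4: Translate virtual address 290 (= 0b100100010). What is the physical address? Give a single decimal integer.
vaddr = 290 = 0b100100010
Split: l1_idx=4, l2_idx=4, offset=2
L1[4] = 0
L2[0][4] = 9
paddr = 9 * 8 + 2 = 74

Answer: 74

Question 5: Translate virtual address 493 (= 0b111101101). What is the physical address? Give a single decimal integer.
Answer: 445

Derivation:
vaddr = 493 = 0b111101101
Split: l1_idx=7, l2_idx=5, offset=5
L1[7] = 1
L2[1][5] = 55
paddr = 55 * 8 + 5 = 445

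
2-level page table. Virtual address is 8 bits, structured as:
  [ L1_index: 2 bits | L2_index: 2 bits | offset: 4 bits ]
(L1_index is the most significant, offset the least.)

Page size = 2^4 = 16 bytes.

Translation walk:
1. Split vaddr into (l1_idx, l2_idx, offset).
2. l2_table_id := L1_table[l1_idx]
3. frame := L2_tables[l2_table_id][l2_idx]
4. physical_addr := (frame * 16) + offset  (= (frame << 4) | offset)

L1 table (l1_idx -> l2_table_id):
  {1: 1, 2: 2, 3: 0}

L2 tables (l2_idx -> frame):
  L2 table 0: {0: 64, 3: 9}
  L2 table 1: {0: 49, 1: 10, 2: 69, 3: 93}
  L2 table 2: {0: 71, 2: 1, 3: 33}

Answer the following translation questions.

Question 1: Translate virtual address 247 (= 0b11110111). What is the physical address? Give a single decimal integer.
vaddr = 247 = 0b11110111
Split: l1_idx=3, l2_idx=3, offset=7
L1[3] = 0
L2[0][3] = 9
paddr = 9 * 16 + 7 = 151

Answer: 151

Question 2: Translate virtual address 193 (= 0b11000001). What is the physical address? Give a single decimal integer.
vaddr = 193 = 0b11000001
Split: l1_idx=3, l2_idx=0, offset=1
L1[3] = 0
L2[0][0] = 64
paddr = 64 * 16 + 1 = 1025

Answer: 1025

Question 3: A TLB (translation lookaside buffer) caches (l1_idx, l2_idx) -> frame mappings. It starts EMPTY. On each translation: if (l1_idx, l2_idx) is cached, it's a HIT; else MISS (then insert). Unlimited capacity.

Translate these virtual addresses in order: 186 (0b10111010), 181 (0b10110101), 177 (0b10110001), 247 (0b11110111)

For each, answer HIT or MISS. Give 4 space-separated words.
Answer: MISS HIT HIT MISS

Derivation:
vaddr=186: (2,3) not in TLB -> MISS, insert
vaddr=181: (2,3) in TLB -> HIT
vaddr=177: (2,3) in TLB -> HIT
vaddr=247: (3,3) not in TLB -> MISS, insert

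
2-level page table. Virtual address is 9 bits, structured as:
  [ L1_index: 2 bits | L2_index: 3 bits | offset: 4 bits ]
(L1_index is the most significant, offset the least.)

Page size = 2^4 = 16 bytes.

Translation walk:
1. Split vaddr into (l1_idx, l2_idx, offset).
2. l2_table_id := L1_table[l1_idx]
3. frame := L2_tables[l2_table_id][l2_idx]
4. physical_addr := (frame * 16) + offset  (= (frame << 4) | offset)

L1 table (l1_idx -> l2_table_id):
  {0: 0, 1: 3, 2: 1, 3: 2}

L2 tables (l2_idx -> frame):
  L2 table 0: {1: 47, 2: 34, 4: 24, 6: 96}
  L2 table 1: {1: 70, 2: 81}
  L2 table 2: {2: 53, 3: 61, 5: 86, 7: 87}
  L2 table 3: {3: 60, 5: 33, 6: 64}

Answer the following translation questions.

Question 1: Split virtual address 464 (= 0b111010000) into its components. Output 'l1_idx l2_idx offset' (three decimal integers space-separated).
vaddr = 464 = 0b111010000
  top 2 bits -> l1_idx = 3
  next 3 bits -> l2_idx = 5
  bottom 4 bits -> offset = 0

Answer: 3 5 0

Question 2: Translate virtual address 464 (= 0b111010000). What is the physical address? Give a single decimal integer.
Answer: 1376

Derivation:
vaddr = 464 = 0b111010000
Split: l1_idx=3, l2_idx=5, offset=0
L1[3] = 2
L2[2][5] = 86
paddr = 86 * 16 + 0 = 1376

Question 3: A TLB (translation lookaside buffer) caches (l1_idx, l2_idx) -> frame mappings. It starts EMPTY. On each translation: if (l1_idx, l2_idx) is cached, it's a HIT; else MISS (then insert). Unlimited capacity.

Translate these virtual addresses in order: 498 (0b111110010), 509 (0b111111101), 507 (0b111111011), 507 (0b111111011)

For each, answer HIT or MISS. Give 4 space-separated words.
Answer: MISS HIT HIT HIT

Derivation:
vaddr=498: (3,7) not in TLB -> MISS, insert
vaddr=509: (3,7) in TLB -> HIT
vaddr=507: (3,7) in TLB -> HIT
vaddr=507: (3,7) in TLB -> HIT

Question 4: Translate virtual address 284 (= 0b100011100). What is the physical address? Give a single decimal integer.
Answer: 1132

Derivation:
vaddr = 284 = 0b100011100
Split: l1_idx=2, l2_idx=1, offset=12
L1[2] = 1
L2[1][1] = 70
paddr = 70 * 16 + 12 = 1132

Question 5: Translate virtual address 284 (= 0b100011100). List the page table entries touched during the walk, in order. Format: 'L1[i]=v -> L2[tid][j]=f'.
Answer: L1[2]=1 -> L2[1][1]=70

Derivation:
vaddr = 284 = 0b100011100
Split: l1_idx=2, l2_idx=1, offset=12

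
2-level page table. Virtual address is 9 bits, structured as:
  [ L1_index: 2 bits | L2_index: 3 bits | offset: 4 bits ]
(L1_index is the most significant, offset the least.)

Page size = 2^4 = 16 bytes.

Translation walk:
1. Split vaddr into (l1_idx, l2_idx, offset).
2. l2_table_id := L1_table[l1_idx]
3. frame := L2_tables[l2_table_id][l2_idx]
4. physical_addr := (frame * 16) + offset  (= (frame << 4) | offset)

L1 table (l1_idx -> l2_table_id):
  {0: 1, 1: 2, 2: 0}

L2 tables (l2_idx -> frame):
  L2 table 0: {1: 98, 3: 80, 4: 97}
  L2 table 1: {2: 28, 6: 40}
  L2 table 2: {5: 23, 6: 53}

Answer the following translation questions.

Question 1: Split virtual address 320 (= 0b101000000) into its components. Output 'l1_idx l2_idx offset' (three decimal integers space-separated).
Answer: 2 4 0

Derivation:
vaddr = 320 = 0b101000000
  top 2 bits -> l1_idx = 2
  next 3 bits -> l2_idx = 4
  bottom 4 bits -> offset = 0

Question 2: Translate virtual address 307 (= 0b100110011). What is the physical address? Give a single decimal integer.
Answer: 1283

Derivation:
vaddr = 307 = 0b100110011
Split: l1_idx=2, l2_idx=3, offset=3
L1[2] = 0
L2[0][3] = 80
paddr = 80 * 16 + 3 = 1283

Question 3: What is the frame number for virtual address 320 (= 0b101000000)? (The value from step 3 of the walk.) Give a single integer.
vaddr = 320: l1_idx=2, l2_idx=4
L1[2] = 0; L2[0][4] = 97

Answer: 97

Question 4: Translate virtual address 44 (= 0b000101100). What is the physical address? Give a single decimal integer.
Answer: 460

Derivation:
vaddr = 44 = 0b000101100
Split: l1_idx=0, l2_idx=2, offset=12
L1[0] = 1
L2[1][2] = 28
paddr = 28 * 16 + 12 = 460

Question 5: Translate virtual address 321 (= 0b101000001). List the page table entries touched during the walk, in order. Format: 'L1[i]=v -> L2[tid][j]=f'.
vaddr = 321 = 0b101000001
Split: l1_idx=2, l2_idx=4, offset=1

Answer: L1[2]=0 -> L2[0][4]=97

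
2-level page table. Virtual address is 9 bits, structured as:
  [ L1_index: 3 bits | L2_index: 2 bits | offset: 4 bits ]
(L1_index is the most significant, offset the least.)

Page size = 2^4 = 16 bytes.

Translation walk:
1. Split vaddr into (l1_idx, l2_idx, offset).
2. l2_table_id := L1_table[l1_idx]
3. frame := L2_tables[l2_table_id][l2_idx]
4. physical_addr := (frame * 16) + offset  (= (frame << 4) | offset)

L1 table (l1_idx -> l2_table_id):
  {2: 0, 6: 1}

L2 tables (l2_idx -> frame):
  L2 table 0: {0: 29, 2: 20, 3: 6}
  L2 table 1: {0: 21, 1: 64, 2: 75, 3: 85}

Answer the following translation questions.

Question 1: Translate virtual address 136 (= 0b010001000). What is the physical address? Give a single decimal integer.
Answer: 472

Derivation:
vaddr = 136 = 0b010001000
Split: l1_idx=2, l2_idx=0, offset=8
L1[2] = 0
L2[0][0] = 29
paddr = 29 * 16 + 8 = 472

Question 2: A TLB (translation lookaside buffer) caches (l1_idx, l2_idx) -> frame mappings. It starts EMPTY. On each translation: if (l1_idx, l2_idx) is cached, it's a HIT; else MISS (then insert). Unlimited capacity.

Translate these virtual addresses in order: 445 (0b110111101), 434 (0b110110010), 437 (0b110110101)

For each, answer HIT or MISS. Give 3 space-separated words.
vaddr=445: (6,3) not in TLB -> MISS, insert
vaddr=434: (6,3) in TLB -> HIT
vaddr=437: (6,3) in TLB -> HIT

Answer: MISS HIT HIT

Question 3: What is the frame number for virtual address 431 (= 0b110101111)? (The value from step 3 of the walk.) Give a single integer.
vaddr = 431: l1_idx=6, l2_idx=2
L1[6] = 1; L2[1][2] = 75

Answer: 75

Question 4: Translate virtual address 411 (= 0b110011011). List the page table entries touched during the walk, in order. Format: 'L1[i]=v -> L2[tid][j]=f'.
vaddr = 411 = 0b110011011
Split: l1_idx=6, l2_idx=1, offset=11

Answer: L1[6]=1 -> L2[1][1]=64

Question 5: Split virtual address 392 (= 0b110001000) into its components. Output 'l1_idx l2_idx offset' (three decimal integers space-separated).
Answer: 6 0 8

Derivation:
vaddr = 392 = 0b110001000
  top 3 bits -> l1_idx = 6
  next 2 bits -> l2_idx = 0
  bottom 4 bits -> offset = 8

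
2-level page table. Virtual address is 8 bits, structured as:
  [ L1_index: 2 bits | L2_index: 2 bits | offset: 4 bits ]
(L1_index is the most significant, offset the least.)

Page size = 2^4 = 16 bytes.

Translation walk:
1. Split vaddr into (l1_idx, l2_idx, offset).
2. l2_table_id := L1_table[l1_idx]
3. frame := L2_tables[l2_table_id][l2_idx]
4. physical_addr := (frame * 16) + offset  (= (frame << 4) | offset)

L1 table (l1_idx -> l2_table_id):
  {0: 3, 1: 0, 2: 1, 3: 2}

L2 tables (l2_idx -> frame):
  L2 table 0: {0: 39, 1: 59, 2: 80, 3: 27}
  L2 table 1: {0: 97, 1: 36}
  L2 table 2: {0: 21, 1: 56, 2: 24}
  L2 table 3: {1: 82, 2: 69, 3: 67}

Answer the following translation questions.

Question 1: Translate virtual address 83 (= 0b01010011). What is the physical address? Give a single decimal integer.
Answer: 947

Derivation:
vaddr = 83 = 0b01010011
Split: l1_idx=1, l2_idx=1, offset=3
L1[1] = 0
L2[0][1] = 59
paddr = 59 * 16 + 3 = 947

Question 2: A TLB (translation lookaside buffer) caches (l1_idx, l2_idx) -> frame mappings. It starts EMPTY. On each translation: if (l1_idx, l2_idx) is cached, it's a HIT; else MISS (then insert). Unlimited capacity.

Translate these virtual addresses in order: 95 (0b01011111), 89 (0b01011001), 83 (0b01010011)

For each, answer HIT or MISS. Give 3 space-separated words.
Answer: MISS HIT HIT

Derivation:
vaddr=95: (1,1) not in TLB -> MISS, insert
vaddr=89: (1,1) in TLB -> HIT
vaddr=83: (1,1) in TLB -> HIT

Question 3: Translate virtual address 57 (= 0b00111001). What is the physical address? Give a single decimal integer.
vaddr = 57 = 0b00111001
Split: l1_idx=0, l2_idx=3, offset=9
L1[0] = 3
L2[3][3] = 67
paddr = 67 * 16 + 9 = 1081

Answer: 1081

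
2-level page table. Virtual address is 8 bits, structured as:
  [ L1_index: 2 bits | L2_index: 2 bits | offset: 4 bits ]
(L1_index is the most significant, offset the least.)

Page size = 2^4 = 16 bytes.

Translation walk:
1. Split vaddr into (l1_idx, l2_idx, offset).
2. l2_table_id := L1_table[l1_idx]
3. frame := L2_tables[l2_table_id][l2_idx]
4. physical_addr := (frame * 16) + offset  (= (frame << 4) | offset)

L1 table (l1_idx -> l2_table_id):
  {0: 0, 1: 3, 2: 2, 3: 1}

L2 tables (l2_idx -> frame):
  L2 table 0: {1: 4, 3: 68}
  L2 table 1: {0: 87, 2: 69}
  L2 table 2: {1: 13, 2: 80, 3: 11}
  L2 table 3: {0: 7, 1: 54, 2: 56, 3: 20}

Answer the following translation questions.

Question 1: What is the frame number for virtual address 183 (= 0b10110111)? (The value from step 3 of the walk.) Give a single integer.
Answer: 11

Derivation:
vaddr = 183: l1_idx=2, l2_idx=3
L1[2] = 2; L2[2][3] = 11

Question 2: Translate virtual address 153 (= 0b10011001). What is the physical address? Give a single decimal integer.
vaddr = 153 = 0b10011001
Split: l1_idx=2, l2_idx=1, offset=9
L1[2] = 2
L2[2][1] = 13
paddr = 13 * 16 + 9 = 217

Answer: 217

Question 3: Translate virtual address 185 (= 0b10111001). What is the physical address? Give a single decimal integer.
Answer: 185

Derivation:
vaddr = 185 = 0b10111001
Split: l1_idx=2, l2_idx=3, offset=9
L1[2] = 2
L2[2][3] = 11
paddr = 11 * 16 + 9 = 185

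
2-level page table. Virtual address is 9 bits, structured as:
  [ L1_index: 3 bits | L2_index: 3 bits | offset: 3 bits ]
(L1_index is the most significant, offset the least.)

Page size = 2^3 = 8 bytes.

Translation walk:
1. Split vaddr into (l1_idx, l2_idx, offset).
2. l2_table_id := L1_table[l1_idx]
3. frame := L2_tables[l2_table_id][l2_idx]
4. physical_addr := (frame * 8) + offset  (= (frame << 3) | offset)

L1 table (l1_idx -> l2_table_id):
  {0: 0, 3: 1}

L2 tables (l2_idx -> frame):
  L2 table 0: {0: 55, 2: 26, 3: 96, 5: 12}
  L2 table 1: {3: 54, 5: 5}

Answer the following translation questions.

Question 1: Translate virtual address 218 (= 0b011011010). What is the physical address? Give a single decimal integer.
Answer: 434

Derivation:
vaddr = 218 = 0b011011010
Split: l1_idx=3, l2_idx=3, offset=2
L1[3] = 1
L2[1][3] = 54
paddr = 54 * 8 + 2 = 434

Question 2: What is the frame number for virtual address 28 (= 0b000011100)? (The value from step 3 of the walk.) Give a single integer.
vaddr = 28: l1_idx=0, l2_idx=3
L1[0] = 0; L2[0][3] = 96

Answer: 96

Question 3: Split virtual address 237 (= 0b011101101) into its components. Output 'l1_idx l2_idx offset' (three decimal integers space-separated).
Answer: 3 5 5

Derivation:
vaddr = 237 = 0b011101101
  top 3 bits -> l1_idx = 3
  next 3 bits -> l2_idx = 5
  bottom 3 bits -> offset = 5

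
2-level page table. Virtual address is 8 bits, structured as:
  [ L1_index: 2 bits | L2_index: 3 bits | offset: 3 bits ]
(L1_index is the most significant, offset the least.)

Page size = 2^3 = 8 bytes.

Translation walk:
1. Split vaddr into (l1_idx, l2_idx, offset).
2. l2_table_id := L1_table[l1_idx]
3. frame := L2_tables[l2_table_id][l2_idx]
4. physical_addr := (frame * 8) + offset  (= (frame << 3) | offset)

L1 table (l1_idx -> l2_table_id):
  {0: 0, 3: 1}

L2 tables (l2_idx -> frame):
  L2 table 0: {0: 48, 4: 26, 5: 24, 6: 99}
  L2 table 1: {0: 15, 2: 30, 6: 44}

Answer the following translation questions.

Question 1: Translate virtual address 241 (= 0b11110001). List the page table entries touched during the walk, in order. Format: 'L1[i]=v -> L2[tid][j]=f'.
vaddr = 241 = 0b11110001
Split: l1_idx=3, l2_idx=6, offset=1

Answer: L1[3]=1 -> L2[1][6]=44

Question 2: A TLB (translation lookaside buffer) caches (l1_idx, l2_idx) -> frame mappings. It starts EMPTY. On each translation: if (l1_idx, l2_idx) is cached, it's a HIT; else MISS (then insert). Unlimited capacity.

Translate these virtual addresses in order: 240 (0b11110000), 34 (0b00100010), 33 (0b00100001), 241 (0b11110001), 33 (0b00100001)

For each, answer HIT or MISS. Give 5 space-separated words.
Answer: MISS MISS HIT HIT HIT

Derivation:
vaddr=240: (3,6) not in TLB -> MISS, insert
vaddr=34: (0,4) not in TLB -> MISS, insert
vaddr=33: (0,4) in TLB -> HIT
vaddr=241: (3,6) in TLB -> HIT
vaddr=33: (0,4) in TLB -> HIT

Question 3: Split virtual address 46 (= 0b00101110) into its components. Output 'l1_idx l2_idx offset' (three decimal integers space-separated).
vaddr = 46 = 0b00101110
  top 2 bits -> l1_idx = 0
  next 3 bits -> l2_idx = 5
  bottom 3 bits -> offset = 6

Answer: 0 5 6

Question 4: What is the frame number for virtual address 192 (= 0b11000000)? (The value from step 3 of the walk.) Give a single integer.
vaddr = 192: l1_idx=3, l2_idx=0
L1[3] = 1; L2[1][0] = 15

Answer: 15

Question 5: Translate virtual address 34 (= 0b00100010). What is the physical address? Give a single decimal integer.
Answer: 210

Derivation:
vaddr = 34 = 0b00100010
Split: l1_idx=0, l2_idx=4, offset=2
L1[0] = 0
L2[0][4] = 26
paddr = 26 * 8 + 2 = 210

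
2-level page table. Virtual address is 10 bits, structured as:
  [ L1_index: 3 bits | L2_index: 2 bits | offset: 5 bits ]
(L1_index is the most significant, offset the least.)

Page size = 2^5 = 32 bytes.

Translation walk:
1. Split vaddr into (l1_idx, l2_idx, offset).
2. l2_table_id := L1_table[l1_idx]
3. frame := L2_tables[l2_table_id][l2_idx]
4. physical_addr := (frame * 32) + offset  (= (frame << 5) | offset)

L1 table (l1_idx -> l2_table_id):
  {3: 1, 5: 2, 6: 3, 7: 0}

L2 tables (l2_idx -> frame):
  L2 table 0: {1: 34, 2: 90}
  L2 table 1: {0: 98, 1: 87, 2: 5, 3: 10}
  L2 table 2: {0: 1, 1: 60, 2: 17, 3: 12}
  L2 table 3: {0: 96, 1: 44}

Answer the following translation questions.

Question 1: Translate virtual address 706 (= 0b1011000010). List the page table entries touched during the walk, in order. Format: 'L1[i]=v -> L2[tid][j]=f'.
Answer: L1[5]=2 -> L2[2][2]=17

Derivation:
vaddr = 706 = 0b1011000010
Split: l1_idx=5, l2_idx=2, offset=2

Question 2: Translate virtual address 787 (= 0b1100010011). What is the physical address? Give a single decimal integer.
Answer: 3091

Derivation:
vaddr = 787 = 0b1100010011
Split: l1_idx=6, l2_idx=0, offset=19
L1[6] = 3
L2[3][0] = 96
paddr = 96 * 32 + 19 = 3091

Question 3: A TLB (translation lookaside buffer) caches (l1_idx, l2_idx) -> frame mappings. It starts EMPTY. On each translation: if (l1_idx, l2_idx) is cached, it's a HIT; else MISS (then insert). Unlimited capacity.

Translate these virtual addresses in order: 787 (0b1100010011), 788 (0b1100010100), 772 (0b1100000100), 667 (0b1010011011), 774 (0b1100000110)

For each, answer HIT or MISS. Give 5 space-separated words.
Answer: MISS HIT HIT MISS HIT

Derivation:
vaddr=787: (6,0) not in TLB -> MISS, insert
vaddr=788: (6,0) in TLB -> HIT
vaddr=772: (6,0) in TLB -> HIT
vaddr=667: (5,0) not in TLB -> MISS, insert
vaddr=774: (6,0) in TLB -> HIT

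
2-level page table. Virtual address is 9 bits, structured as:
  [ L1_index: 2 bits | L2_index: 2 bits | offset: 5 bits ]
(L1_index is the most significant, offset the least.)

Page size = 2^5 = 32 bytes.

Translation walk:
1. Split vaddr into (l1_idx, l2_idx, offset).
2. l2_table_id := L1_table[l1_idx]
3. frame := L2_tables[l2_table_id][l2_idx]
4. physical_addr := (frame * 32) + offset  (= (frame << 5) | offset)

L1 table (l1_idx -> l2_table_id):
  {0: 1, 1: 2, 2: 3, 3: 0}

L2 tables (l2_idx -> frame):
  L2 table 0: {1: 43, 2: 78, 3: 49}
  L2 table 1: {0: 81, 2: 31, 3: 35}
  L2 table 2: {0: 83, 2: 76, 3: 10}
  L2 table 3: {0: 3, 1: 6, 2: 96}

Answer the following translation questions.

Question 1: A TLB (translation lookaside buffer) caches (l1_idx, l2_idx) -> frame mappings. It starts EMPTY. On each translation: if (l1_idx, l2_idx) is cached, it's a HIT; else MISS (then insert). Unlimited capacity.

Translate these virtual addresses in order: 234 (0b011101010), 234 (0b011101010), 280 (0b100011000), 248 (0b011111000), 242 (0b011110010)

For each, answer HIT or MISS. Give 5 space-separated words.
Answer: MISS HIT MISS HIT HIT

Derivation:
vaddr=234: (1,3) not in TLB -> MISS, insert
vaddr=234: (1,3) in TLB -> HIT
vaddr=280: (2,0) not in TLB -> MISS, insert
vaddr=248: (1,3) in TLB -> HIT
vaddr=242: (1,3) in TLB -> HIT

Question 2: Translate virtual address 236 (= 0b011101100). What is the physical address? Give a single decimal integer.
vaddr = 236 = 0b011101100
Split: l1_idx=1, l2_idx=3, offset=12
L1[1] = 2
L2[2][3] = 10
paddr = 10 * 32 + 12 = 332

Answer: 332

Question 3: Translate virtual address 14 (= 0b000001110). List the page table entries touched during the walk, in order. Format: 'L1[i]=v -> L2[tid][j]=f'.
Answer: L1[0]=1 -> L2[1][0]=81

Derivation:
vaddr = 14 = 0b000001110
Split: l1_idx=0, l2_idx=0, offset=14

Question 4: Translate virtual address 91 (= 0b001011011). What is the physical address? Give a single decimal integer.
vaddr = 91 = 0b001011011
Split: l1_idx=0, l2_idx=2, offset=27
L1[0] = 1
L2[1][2] = 31
paddr = 31 * 32 + 27 = 1019

Answer: 1019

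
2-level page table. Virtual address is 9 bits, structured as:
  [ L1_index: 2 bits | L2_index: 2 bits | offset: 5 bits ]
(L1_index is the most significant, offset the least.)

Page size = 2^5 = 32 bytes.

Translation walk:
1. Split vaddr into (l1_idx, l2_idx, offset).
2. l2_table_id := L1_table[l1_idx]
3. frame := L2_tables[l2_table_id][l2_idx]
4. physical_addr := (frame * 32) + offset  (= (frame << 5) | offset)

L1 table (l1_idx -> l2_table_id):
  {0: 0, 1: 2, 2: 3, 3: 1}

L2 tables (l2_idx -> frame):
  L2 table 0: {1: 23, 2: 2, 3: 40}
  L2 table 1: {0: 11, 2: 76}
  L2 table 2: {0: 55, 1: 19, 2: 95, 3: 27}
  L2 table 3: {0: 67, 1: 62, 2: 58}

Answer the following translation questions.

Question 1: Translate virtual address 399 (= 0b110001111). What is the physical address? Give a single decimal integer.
Answer: 367

Derivation:
vaddr = 399 = 0b110001111
Split: l1_idx=3, l2_idx=0, offset=15
L1[3] = 1
L2[1][0] = 11
paddr = 11 * 32 + 15 = 367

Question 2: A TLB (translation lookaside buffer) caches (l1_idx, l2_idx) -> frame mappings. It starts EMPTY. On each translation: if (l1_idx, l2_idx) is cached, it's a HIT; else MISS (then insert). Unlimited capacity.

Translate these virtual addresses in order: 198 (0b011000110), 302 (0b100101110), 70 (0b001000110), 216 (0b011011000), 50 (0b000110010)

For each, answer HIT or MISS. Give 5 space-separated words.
vaddr=198: (1,2) not in TLB -> MISS, insert
vaddr=302: (2,1) not in TLB -> MISS, insert
vaddr=70: (0,2) not in TLB -> MISS, insert
vaddr=216: (1,2) in TLB -> HIT
vaddr=50: (0,1) not in TLB -> MISS, insert

Answer: MISS MISS MISS HIT MISS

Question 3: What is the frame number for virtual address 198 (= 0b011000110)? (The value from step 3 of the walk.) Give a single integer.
Answer: 95

Derivation:
vaddr = 198: l1_idx=1, l2_idx=2
L1[1] = 2; L2[2][2] = 95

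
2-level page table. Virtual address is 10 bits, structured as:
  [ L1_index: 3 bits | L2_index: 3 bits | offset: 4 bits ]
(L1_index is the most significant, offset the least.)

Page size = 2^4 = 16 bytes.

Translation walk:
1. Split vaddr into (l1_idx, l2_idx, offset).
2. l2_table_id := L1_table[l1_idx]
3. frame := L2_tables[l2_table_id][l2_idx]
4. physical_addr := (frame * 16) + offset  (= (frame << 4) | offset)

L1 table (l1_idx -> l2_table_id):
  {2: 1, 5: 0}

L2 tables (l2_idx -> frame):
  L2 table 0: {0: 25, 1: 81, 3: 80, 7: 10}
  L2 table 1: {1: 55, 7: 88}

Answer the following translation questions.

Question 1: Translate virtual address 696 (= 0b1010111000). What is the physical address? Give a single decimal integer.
vaddr = 696 = 0b1010111000
Split: l1_idx=5, l2_idx=3, offset=8
L1[5] = 0
L2[0][3] = 80
paddr = 80 * 16 + 8 = 1288

Answer: 1288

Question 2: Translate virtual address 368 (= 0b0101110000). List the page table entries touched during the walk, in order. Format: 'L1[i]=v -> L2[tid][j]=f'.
vaddr = 368 = 0b0101110000
Split: l1_idx=2, l2_idx=7, offset=0

Answer: L1[2]=1 -> L2[1][7]=88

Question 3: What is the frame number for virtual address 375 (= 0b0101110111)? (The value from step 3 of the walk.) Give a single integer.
Answer: 88

Derivation:
vaddr = 375: l1_idx=2, l2_idx=7
L1[2] = 1; L2[1][7] = 88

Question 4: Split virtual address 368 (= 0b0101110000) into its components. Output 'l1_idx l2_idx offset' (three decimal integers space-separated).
Answer: 2 7 0

Derivation:
vaddr = 368 = 0b0101110000
  top 3 bits -> l1_idx = 2
  next 3 bits -> l2_idx = 7
  bottom 4 bits -> offset = 0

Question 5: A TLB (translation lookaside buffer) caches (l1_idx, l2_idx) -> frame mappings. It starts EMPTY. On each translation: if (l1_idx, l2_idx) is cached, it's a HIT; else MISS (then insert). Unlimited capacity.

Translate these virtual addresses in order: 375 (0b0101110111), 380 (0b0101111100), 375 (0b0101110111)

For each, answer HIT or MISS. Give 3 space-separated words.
vaddr=375: (2,7) not in TLB -> MISS, insert
vaddr=380: (2,7) in TLB -> HIT
vaddr=375: (2,7) in TLB -> HIT

Answer: MISS HIT HIT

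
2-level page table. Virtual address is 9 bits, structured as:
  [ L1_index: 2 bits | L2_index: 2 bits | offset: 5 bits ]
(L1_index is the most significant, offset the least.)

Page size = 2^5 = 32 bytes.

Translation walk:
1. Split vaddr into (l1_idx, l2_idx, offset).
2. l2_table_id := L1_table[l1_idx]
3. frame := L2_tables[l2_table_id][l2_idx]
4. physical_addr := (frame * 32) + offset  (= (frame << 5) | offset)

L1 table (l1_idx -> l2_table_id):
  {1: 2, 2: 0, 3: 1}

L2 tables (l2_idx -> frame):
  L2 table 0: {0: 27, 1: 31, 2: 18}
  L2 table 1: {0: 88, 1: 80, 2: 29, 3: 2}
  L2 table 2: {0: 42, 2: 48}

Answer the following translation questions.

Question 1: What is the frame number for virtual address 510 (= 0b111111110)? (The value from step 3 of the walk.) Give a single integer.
vaddr = 510: l1_idx=3, l2_idx=3
L1[3] = 1; L2[1][3] = 2

Answer: 2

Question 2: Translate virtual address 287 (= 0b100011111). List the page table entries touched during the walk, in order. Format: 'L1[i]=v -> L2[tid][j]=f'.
vaddr = 287 = 0b100011111
Split: l1_idx=2, l2_idx=0, offset=31

Answer: L1[2]=0 -> L2[0][0]=27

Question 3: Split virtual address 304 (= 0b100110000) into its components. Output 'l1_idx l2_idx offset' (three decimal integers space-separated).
Answer: 2 1 16

Derivation:
vaddr = 304 = 0b100110000
  top 2 bits -> l1_idx = 2
  next 2 bits -> l2_idx = 1
  bottom 5 bits -> offset = 16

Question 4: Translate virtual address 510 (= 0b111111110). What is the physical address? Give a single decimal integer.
Answer: 94

Derivation:
vaddr = 510 = 0b111111110
Split: l1_idx=3, l2_idx=3, offset=30
L1[3] = 1
L2[1][3] = 2
paddr = 2 * 32 + 30 = 94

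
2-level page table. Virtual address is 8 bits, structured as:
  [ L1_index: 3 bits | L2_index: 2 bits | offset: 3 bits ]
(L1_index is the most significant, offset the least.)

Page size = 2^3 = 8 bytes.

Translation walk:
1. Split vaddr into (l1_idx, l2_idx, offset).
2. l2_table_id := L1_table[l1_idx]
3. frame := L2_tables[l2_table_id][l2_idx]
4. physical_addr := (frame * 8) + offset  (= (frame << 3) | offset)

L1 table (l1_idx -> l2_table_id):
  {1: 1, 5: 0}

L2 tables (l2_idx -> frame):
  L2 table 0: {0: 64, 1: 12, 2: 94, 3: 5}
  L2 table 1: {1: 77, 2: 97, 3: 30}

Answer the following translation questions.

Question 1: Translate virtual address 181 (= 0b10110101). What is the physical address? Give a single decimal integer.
vaddr = 181 = 0b10110101
Split: l1_idx=5, l2_idx=2, offset=5
L1[5] = 0
L2[0][2] = 94
paddr = 94 * 8 + 5 = 757

Answer: 757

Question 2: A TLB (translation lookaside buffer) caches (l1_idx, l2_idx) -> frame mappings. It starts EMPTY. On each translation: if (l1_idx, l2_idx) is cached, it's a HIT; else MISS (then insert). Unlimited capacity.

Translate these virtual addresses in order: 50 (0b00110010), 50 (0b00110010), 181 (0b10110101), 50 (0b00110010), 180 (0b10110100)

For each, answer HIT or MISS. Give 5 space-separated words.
Answer: MISS HIT MISS HIT HIT

Derivation:
vaddr=50: (1,2) not in TLB -> MISS, insert
vaddr=50: (1,2) in TLB -> HIT
vaddr=181: (5,2) not in TLB -> MISS, insert
vaddr=50: (1,2) in TLB -> HIT
vaddr=180: (5,2) in TLB -> HIT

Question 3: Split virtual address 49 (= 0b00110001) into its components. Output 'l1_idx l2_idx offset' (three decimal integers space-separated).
vaddr = 49 = 0b00110001
  top 3 bits -> l1_idx = 1
  next 2 bits -> l2_idx = 2
  bottom 3 bits -> offset = 1

Answer: 1 2 1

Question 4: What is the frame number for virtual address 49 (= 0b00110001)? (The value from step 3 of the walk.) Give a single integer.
Answer: 97

Derivation:
vaddr = 49: l1_idx=1, l2_idx=2
L1[1] = 1; L2[1][2] = 97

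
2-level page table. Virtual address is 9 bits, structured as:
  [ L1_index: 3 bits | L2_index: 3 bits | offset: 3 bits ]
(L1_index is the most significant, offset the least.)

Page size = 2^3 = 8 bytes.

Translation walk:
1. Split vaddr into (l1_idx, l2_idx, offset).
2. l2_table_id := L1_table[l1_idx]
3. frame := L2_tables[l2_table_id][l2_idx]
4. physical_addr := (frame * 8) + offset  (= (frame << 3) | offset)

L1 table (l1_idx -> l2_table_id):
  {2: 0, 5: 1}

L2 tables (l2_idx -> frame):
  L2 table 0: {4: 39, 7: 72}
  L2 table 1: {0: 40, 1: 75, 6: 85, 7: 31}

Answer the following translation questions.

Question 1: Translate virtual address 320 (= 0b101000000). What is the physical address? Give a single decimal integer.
vaddr = 320 = 0b101000000
Split: l1_idx=5, l2_idx=0, offset=0
L1[5] = 1
L2[1][0] = 40
paddr = 40 * 8 + 0 = 320

Answer: 320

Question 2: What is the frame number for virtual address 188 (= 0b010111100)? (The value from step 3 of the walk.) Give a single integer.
Answer: 72

Derivation:
vaddr = 188: l1_idx=2, l2_idx=7
L1[2] = 0; L2[0][7] = 72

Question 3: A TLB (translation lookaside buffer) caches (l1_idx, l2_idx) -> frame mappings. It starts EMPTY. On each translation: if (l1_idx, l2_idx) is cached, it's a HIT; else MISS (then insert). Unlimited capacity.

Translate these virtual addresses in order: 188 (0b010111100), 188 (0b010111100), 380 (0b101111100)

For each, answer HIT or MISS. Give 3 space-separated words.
Answer: MISS HIT MISS

Derivation:
vaddr=188: (2,7) not in TLB -> MISS, insert
vaddr=188: (2,7) in TLB -> HIT
vaddr=380: (5,7) not in TLB -> MISS, insert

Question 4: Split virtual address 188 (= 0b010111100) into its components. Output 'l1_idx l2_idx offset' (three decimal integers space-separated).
vaddr = 188 = 0b010111100
  top 3 bits -> l1_idx = 2
  next 3 bits -> l2_idx = 7
  bottom 3 bits -> offset = 4

Answer: 2 7 4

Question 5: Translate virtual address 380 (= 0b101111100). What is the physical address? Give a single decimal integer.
vaddr = 380 = 0b101111100
Split: l1_idx=5, l2_idx=7, offset=4
L1[5] = 1
L2[1][7] = 31
paddr = 31 * 8 + 4 = 252

Answer: 252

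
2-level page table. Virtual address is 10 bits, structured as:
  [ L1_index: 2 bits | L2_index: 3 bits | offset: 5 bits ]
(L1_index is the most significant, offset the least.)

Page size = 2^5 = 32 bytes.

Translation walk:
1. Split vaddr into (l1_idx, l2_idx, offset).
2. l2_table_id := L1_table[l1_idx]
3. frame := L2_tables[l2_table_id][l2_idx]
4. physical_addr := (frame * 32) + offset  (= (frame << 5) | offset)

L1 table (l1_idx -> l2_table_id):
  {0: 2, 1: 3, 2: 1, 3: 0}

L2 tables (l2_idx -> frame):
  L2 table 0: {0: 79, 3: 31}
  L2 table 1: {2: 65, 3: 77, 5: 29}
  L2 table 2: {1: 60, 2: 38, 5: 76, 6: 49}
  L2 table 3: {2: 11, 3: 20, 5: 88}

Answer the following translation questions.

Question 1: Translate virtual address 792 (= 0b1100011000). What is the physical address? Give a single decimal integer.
vaddr = 792 = 0b1100011000
Split: l1_idx=3, l2_idx=0, offset=24
L1[3] = 0
L2[0][0] = 79
paddr = 79 * 32 + 24 = 2552

Answer: 2552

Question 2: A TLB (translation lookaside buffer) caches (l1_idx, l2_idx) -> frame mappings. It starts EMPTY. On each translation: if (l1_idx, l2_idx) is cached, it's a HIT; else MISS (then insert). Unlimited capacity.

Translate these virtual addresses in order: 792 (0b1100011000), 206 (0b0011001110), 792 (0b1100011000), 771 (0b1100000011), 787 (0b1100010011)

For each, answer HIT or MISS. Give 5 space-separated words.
vaddr=792: (3,0) not in TLB -> MISS, insert
vaddr=206: (0,6) not in TLB -> MISS, insert
vaddr=792: (3,0) in TLB -> HIT
vaddr=771: (3,0) in TLB -> HIT
vaddr=787: (3,0) in TLB -> HIT

Answer: MISS MISS HIT HIT HIT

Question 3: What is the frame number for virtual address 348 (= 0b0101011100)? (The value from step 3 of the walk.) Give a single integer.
Answer: 11

Derivation:
vaddr = 348: l1_idx=1, l2_idx=2
L1[1] = 3; L2[3][2] = 11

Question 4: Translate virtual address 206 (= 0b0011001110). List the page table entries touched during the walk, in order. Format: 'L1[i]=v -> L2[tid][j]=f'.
Answer: L1[0]=2 -> L2[2][6]=49

Derivation:
vaddr = 206 = 0b0011001110
Split: l1_idx=0, l2_idx=6, offset=14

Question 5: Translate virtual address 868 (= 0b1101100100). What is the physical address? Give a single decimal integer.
vaddr = 868 = 0b1101100100
Split: l1_idx=3, l2_idx=3, offset=4
L1[3] = 0
L2[0][3] = 31
paddr = 31 * 32 + 4 = 996

Answer: 996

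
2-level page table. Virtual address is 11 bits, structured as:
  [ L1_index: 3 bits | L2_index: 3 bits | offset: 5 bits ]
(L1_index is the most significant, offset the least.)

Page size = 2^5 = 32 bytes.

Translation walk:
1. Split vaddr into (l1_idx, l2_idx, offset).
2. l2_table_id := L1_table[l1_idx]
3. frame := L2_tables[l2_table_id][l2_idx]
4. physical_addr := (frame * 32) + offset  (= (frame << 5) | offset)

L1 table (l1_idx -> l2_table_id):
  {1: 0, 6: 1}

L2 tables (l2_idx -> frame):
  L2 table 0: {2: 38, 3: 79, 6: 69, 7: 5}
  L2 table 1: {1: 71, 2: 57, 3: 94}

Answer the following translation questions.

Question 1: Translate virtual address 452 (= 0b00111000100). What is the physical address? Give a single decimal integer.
Answer: 2212

Derivation:
vaddr = 452 = 0b00111000100
Split: l1_idx=1, l2_idx=6, offset=4
L1[1] = 0
L2[0][6] = 69
paddr = 69 * 32 + 4 = 2212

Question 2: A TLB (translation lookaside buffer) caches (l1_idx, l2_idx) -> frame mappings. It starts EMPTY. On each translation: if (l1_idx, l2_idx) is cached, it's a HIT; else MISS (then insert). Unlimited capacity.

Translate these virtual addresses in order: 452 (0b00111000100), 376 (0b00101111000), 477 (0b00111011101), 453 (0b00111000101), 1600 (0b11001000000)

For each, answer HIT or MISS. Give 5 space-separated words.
Answer: MISS MISS HIT HIT MISS

Derivation:
vaddr=452: (1,6) not in TLB -> MISS, insert
vaddr=376: (1,3) not in TLB -> MISS, insert
vaddr=477: (1,6) in TLB -> HIT
vaddr=453: (1,6) in TLB -> HIT
vaddr=1600: (6,2) not in TLB -> MISS, insert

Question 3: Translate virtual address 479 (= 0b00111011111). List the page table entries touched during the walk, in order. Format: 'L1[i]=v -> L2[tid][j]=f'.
vaddr = 479 = 0b00111011111
Split: l1_idx=1, l2_idx=6, offset=31

Answer: L1[1]=0 -> L2[0][6]=69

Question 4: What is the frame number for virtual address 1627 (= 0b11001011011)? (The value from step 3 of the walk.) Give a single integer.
vaddr = 1627: l1_idx=6, l2_idx=2
L1[6] = 1; L2[1][2] = 57

Answer: 57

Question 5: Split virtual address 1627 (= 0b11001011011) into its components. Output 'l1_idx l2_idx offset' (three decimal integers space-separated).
vaddr = 1627 = 0b11001011011
  top 3 bits -> l1_idx = 6
  next 3 bits -> l2_idx = 2
  bottom 5 bits -> offset = 27

Answer: 6 2 27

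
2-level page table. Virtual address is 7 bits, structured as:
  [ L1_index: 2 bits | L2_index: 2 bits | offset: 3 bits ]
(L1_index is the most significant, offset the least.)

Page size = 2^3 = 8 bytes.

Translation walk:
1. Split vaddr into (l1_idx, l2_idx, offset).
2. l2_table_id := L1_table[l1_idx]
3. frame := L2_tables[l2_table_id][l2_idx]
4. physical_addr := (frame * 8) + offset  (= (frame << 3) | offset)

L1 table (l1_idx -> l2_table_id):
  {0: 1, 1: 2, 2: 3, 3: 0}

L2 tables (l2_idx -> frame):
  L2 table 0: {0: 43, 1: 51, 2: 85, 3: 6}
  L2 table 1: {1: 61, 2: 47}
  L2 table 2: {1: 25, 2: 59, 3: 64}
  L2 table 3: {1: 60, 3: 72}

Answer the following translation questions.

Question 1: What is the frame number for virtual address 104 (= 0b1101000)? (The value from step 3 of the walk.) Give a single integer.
vaddr = 104: l1_idx=3, l2_idx=1
L1[3] = 0; L2[0][1] = 51

Answer: 51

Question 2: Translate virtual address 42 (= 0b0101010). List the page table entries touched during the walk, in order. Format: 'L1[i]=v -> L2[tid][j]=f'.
Answer: L1[1]=2 -> L2[2][1]=25

Derivation:
vaddr = 42 = 0b0101010
Split: l1_idx=1, l2_idx=1, offset=2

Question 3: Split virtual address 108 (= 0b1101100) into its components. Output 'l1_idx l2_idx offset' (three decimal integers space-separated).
vaddr = 108 = 0b1101100
  top 2 bits -> l1_idx = 3
  next 2 bits -> l2_idx = 1
  bottom 3 bits -> offset = 4

Answer: 3 1 4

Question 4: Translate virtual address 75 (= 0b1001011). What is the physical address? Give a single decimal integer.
vaddr = 75 = 0b1001011
Split: l1_idx=2, l2_idx=1, offset=3
L1[2] = 3
L2[3][1] = 60
paddr = 60 * 8 + 3 = 483

Answer: 483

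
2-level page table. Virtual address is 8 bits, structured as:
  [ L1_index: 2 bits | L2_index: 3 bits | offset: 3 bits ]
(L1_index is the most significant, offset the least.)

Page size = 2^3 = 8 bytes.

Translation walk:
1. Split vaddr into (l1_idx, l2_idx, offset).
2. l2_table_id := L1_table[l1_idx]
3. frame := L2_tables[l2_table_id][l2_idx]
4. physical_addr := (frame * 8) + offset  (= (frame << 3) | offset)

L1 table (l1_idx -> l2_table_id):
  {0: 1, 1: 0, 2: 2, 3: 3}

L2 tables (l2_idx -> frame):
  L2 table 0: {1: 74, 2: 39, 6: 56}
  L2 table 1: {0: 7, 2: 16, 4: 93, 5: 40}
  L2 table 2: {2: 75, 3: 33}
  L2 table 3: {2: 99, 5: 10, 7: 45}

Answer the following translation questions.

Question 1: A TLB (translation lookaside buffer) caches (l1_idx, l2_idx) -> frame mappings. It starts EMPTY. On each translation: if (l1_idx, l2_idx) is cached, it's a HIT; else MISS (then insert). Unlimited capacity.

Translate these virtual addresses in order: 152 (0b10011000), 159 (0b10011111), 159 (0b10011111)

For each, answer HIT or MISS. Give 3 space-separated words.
vaddr=152: (2,3) not in TLB -> MISS, insert
vaddr=159: (2,3) in TLB -> HIT
vaddr=159: (2,3) in TLB -> HIT

Answer: MISS HIT HIT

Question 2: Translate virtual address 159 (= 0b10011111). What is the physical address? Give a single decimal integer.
Answer: 271

Derivation:
vaddr = 159 = 0b10011111
Split: l1_idx=2, l2_idx=3, offset=7
L1[2] = 2
L2[2][3] = 33
paddr = 33 * 8 + 7 = 271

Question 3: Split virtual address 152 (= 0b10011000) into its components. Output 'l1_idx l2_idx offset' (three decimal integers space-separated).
Answer: 2 3 0

Derivation:
vaddr = 152 = 0b10011000
  top 2 bits -> l1_idx = 2
  next 3 bits -> l2_idx = 3
  bottom 3 bits -> offset = 0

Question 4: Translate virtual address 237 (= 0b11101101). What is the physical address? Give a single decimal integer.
vaddr = 237 = 0b11101101
Split: l1_idx=3, l2_idx=5, offset=5
L1[3] = 3
L2[3][5] = 10
paddr = 10 * 8 + 5 = 85

Answer: 85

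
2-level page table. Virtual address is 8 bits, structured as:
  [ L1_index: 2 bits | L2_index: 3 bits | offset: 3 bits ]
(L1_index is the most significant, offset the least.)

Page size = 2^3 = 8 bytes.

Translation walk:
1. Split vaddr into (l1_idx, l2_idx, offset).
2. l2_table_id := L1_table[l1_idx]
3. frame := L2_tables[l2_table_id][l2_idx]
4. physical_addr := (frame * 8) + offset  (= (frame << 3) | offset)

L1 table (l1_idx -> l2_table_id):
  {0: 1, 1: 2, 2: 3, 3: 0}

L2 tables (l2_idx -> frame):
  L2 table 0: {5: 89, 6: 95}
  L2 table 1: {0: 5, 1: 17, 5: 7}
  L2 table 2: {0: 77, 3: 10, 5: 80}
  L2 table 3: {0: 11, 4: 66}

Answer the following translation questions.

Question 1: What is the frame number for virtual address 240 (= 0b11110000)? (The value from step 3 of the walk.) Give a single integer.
Answer: 95

Derivation:
vaddr = 240: l1_idx=3, l2_idx=6
L1[3] = 0; L2[0][6] = 95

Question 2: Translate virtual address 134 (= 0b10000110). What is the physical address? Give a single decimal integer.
Answer: 94

Derivation:
vaddr = 134 = 0b10000110
Split: l1_idx=2, l2_idx=0, offset=6
L1[2] = 3
L2[3][0] = 11
paddr = 11 * 8 + 6 = 94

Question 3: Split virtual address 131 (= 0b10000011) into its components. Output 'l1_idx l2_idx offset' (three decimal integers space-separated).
vaddr = 131 = 0b10000011
  top 2 bits -> l1_idx = 2
  next 3 bits -> l2_idx = 0
  bottom 3 bits -> offset = 3

Answer: 2 0 3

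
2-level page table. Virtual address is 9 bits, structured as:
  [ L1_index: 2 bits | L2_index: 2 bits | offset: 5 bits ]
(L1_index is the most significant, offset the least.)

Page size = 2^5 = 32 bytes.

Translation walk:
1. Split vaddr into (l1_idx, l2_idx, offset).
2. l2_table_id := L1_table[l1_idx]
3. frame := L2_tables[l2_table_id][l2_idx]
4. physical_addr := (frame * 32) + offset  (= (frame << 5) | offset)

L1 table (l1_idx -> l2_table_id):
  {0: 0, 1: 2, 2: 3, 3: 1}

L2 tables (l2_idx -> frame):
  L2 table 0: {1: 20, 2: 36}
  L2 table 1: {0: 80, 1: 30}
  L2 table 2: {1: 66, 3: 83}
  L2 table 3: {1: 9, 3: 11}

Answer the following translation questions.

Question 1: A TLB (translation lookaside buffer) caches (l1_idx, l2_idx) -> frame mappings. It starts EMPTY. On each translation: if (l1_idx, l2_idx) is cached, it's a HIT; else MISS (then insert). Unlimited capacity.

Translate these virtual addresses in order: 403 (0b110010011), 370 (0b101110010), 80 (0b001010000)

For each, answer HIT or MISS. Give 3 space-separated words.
Answer: MISS MISS MISS

Derivation:
vaddr=403: (3,0) not in TLB -> MISS, insert
vaddr=370: (2,3) not in TLB -> MISS, insert
vaddr=80: (0,2) not in TLB -> MISS, insert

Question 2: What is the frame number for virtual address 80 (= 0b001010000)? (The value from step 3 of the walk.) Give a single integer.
Answer: 36

Derivation:
vaddr = 80: l1_idx=0, l2_idx=2
L1[0] = 0; L2[0][2] = 36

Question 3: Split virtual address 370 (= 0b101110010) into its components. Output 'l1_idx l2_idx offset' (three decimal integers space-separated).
vaddr = 370 = 0b101110010
  top 2 bits -> l1_idx = 2
  next 2 bits -> l2_idx = 3
  bottom 5 bits -> offset = 18

Answer: 2 3 18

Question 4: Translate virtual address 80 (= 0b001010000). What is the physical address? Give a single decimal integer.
Answer: 1168

Derivation:
vaddr = 80 = 0b001010000
Split: l1_idx=0, l2_idx=2, offset=16
L1[0] = 0
L2[0][2] = 36
paddr = 36 * 32 + 16 = 1168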